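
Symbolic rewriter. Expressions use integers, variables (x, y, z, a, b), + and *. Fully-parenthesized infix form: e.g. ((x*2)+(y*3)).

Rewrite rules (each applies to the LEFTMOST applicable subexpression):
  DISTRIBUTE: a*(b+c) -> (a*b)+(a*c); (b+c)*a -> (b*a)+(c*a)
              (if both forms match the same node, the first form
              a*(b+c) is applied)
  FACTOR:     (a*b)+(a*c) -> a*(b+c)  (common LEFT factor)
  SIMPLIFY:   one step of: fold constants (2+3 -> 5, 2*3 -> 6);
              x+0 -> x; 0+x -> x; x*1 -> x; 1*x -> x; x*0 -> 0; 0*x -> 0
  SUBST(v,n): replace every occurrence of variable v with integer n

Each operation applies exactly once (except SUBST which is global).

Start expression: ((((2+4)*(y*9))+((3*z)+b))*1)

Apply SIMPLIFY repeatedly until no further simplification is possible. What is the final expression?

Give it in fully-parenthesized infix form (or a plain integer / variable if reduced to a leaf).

Start: ((((2+4)*(y*9))+((3*z)+b))*1)
Step 1: at root: ((((2+4)*(y*9))+((3*z)+b))*1) -> (((2+4)*(y*9))+((3*z)+b)); overall: ((((2+4)*(y*9))+((3*z)+b))*1) -> (((2+4)*(y*9))+((3*z)+b))
Step 2: at LL: (2+4) -> 6; overall: (((2+4)*(y*9))+((3*z)+b)) -> ((6*(y*9))+((3*z)+b))
Fixed point: ((6*(y*9))+((3*z)+b))

Answer: ((6*(y*9))+((3*z)+b))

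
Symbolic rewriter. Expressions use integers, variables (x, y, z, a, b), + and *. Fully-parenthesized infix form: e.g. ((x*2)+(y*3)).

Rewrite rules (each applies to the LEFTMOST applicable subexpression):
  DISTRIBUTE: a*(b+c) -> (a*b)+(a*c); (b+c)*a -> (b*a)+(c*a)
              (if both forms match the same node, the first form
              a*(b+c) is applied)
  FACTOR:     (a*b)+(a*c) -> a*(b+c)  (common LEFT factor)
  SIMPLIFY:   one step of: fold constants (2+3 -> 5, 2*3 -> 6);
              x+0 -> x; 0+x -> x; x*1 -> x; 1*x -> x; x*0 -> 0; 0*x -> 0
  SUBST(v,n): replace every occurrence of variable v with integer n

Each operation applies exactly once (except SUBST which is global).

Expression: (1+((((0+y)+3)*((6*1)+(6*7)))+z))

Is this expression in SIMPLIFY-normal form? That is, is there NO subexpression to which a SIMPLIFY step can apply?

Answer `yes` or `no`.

Answer: no

Derivation:
Expression: (1+((((0+y)+3)*((6*1)+(6*7)))+z))
Scanning for simplifiable subexpressions (pre-order)...
  at root: (1+((((0+y)+3)*((6*1)+(6*7)))+z)) (not simplifiable)
  at R: ((((0+y)+3)*((6*1)+(6*7)))+z) (not simplifiable)
  at RL: (((0+y)+3)*((6*1)+(6*7))) (not simplifiable)
  at RLL: ((0+y)+3) (not simplifiable)
  at RLLL: (0+y) (SIMPLIFIABLE)
  at RLR: ((6*1)+(6*7)) (not simplifiable)
  at RLRL: (6*1) (SIMPLIFIABLE)
  at RLRR: (6*7) (SIMPLIFIABLE)
Found simplifiable subexpr at path RLLL: (0+y)
One SIMPLIFY step would give: (1+(((y+3)*((6*1)+(6*7)))+z))
-> NOT in normal form.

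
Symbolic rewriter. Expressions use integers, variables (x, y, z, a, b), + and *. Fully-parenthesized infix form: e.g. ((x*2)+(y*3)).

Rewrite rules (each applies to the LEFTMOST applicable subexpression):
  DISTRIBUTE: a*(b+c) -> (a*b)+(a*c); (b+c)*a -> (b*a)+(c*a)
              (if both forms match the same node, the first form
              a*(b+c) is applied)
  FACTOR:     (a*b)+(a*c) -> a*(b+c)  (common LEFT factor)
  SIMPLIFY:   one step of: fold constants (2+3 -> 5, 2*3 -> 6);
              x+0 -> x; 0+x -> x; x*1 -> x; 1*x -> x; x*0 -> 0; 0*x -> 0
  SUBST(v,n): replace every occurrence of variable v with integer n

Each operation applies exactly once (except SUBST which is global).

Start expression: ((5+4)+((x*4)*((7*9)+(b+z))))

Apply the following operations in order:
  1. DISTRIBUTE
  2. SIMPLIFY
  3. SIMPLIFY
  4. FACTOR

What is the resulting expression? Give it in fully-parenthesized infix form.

Start: ((5+4)+((x*4)*((7*9)+(b+z))))
Apply DISTRIBUTE at R (target: ((x*4)*((7*9)+(b+z)))): ((5+4)+((x*4)*((7*9)+(b+z)))) -> ((5+4)+(((x*4)*(7*9))+((x*4)*(b+z))))
Apply SIMPLIFY at L (target: (5+4)): ((5+4)+(((x*4)*(7*9))+((x*4)*(b+z)))) -> (9+(((x*4)*(7*9))+((x*4)*(b+z))))
Apply SIMPLIFY at RLR (target: (7*9)): (9+(((x*4)*(7*9))+((x*4)*(b+z)))) -> (9+(((x*4)*63)+((x*4)*(b+z))))
Apply FACTOR at R (target: (((x*4)*63)+((x*4)*(b+z)))): (9+(((x*4)*63)+((x*4)*(b+z)))) -> (9+((x*4)*(63+(b+z))))

Answer: (9+((x*4)*(63+(b+z))))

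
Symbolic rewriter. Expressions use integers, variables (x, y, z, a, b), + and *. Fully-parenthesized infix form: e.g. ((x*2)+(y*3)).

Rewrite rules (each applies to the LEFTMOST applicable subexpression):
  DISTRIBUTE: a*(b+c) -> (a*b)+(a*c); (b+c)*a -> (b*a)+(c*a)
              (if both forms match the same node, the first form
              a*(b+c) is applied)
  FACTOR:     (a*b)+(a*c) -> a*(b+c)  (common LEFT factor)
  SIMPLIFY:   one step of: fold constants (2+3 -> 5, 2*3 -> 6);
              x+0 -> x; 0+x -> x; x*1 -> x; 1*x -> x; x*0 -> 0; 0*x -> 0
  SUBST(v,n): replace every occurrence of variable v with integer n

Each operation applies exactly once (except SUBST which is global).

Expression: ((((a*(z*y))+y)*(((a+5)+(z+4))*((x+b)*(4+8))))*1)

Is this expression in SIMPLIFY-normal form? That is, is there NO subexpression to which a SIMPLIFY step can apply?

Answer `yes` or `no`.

Expression: ((((a*(z*y))+y)*(((a+5)+(z+4))*((x+b)*(4+8))))*1)
Scanning for simplifiable subexpressions (pre-order)...
  at root: ((((a*(z*y))+y)*(((a+5)+(z+4))*((x+b)*(4+8))))*1) (SIMPLIFIABLE)
  at L: (((a*(z*y))+y)*(((a+5)+(z+4))*((x+b)*(4+8)))) (not simplifiable)
  at LL: ((a*(z*y))+y) (not simplifiable)
  at LLL: (a*(z*y)) (not simplifiable)
  at LLLR: (z*y) (not simplifiable)
  at LR: (((a+5)+(z+4))*((x+b)*(4+8))) (not simplifiable)
  at LRL: ((a+5)+(z+4)) (not simplifiable)
  at LRLL: (a+5) (not simplifiable)
  at LRLR: (z+4) (not simplifiable)
  at LRR: ((x+b)*(4+8)) (not simplifiable)
  at LRRL: (x+b) (not simplifiable)
  at LRRR: (4+8) (SIMPLIFIABLE)
Found simplifiable subexpr at path root: ((((a*(z*y))+y)*(((a+5)+(z+4))*((x+b)*(4+8))))*1)
One SIMPLIFY step would give: (((a*(z*y))+y)*(((a+5)+(z+4))*((x+b)*(4+8))))
-> NOT in normal form.

Answer: no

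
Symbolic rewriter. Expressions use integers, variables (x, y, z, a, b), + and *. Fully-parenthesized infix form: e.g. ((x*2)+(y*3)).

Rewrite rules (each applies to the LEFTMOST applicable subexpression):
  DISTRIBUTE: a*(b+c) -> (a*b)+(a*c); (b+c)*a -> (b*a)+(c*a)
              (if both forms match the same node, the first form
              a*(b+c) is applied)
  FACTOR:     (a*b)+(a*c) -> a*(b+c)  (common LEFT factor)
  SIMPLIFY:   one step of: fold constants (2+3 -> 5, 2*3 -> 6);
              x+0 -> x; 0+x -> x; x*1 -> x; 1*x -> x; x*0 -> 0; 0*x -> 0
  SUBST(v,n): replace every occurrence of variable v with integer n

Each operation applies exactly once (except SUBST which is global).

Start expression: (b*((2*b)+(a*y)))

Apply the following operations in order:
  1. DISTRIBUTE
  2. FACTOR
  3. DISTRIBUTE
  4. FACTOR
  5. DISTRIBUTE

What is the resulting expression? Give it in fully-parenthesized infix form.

Answer: ((b*(2*b))+(b*(a*y)))

Derivation:
Start: (b*((2*b)+(a*y)))
Apply DISTRIBUTE at root (target: (b*((2*b)+(a*y)))): (b*((2*b)+(a*y))) -> ((b*(2*b))+(b*(a*y)))
Apply FACTOR at root (target: ((b*(2*b))+(b*(a*y)))): ((b*(2*b))+(b*(a*y))) -> (b*((2*b)+(a*y)))
Apply DISTRIBUTE at root (target: (b*((2*b)+(a*y)))): (b*((2*b)+(a*y))) -> ((b*(2*b))+(b*(a*y)))
Apply FACTOR at root (target: ((b*(2*b))+(b*(a*y)))): ((b*(2*b))+(b*(a*y))) -> (b*((2*b)+(a*y)))
Apply DISTRIBUTE at root (target: (b*((2*b)+(a*y)))): (b*((2*b)+(a*y))) -> ((b*(2*b))+(b*(a*y)))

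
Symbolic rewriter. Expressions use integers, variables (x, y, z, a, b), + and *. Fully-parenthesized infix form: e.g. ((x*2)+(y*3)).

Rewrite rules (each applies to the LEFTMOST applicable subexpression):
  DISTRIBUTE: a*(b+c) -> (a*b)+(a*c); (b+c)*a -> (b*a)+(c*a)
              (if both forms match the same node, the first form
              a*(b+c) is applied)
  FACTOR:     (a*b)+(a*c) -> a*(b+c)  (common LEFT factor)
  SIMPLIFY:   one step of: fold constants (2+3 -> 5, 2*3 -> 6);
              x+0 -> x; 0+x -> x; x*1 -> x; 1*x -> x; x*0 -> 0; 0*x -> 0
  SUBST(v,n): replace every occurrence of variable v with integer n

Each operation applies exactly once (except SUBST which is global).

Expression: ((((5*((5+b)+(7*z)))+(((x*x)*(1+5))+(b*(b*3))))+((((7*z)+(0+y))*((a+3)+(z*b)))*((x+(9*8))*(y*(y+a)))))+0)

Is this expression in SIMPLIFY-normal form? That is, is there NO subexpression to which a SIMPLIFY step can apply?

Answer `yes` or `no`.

Expression: ((((5*((5+b)+(7*z)))+(((x*x)*(1+5))+(b*(b*3))))+((((7*z)+(0+y))*((a+3)+(z*b)))*((x+(9*8))*(y*(y+a)))))+0)
Scanning for simplifiable subexpressions (pre-order)...
  at root: ((((5*((5+b)+(7*z)))+(((x*x)*(1+5))+(b*(b*3))))+((((7*z)+(0+y))*((a+3)+(z*b)))*((x+(9*8))*(y*(y+a)))))+0) (SIMPLIFIABLE)
  at L: (((5*((5+b)+(7*z)))+(((x*x)*(1+5))+(b*(b*3))))+((((7*z)+(0+y))*((a+3)+(z*b)))*((x+(9*8))*(y*(y+a))))) (not simplifiable)
  at LL: ((5*((5+b)+(7*z)))+(((x*x)*(1+5))+(b*(b*3)))) (not simplifiable)
  at LLL: (5*((5+b)+(7*z))) (not simplifiable)
  at LLLR: ((5+b)+(7*z)) (not simplifiable)
  at LLLRL: (5+b) (not simplifiable)
  at LLLRR: (7*z) (not simplifiable)
  at LLR: (((x*x)*(1+5))+(b*(b*3))) (not simplifiable)
  at LLRL: ((x*x)*(1+5)) (not simplifiable)
  at LLRLL: (x*x) (not simplifiable)
  at LLRLR: (1+5) (SIMPLIFIABLE)
  at LLRR: (b*(b*3)) (not simplifiable)
  at LLRRR: (b*3) (not simplifiable)
  at LR: ((((7*z)+(0+y))*((a+3)+(z*b)))*((x+(9*8))*(y*(y+a)))) (not simplifiable)
  at LRL: (((7*z)+(0+y))*((a+3)+(z*b))) (not simplifiable)
  at LRLL: ((7*z)+(0+y)) (not simplifiable)
  at LRLLL: (7*z) (not simplifiable)
  at LRLLR: (0+y) (SIMPLIFIABLE)
  at LRLR: ((a+3)+(z*b)) (not simplifiable)
  at LRLRL: (a+3) (not simplifiable)
  at LRLRR: (z*b) (not simplifiable)
  at LRR: ((x+(9*8))*(y*(y+a))) (not simplifiable)
  at LRRL: (x+(9*8)) (not simplifiable)
  at LRRLR: (9*8) (SIMPLIFIABLE)
  at LRRR: (y*(y+a)) (not simplifiable)
  at LRRRR: (y+a) (not simplifiable)
Found simplifiable subexpr at path root: ((((5*((5+b)+(7*z)))+(((x*x)*(1+5))+(b*(b*3))))+((((7*z)+(0+y))*((a+3)+(z*b)))*((x+(9*8))*(y*(y+a)))))+0)
One SIMPLIFY step would give: (((5*((5+b)+(7*z)))+(((x*x)*(1+5))+(b*(b*3))))+((((7*z)+(0+y))*((a+3)+(z*b)))*((x+(9*8))*(y*(y+a)))))
-> NOT in normal form.

Answer: no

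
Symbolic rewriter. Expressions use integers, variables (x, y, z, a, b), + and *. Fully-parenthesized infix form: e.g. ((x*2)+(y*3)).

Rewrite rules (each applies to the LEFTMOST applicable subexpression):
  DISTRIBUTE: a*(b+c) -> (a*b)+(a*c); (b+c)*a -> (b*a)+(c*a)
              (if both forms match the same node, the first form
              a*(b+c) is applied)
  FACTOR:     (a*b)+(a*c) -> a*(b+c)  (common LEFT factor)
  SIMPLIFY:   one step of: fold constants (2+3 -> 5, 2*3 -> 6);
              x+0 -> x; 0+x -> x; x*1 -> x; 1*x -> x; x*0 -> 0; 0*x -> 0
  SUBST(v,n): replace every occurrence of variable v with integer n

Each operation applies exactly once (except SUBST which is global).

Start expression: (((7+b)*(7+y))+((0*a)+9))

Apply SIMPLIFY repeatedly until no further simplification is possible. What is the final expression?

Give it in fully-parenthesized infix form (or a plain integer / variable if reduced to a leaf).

Answer: (((7+b)*(7+y))+9)

Derivation:
Start: (((7+b)*(7+y))+((0*a)+9))
Step 1: at RL: (0*a) -> 0; overall: (((7+b)*(7+y))+((0*a)+9)) -> (((7+b)*(7+y))+(0+9))
Step 2: at R: (0+9) -> 9; overall: (((7+b)*(7+y))+(0+9)) -> (((7+b)*(7+y))+9)
Fixed point: (((7+b)*(7+y))+9)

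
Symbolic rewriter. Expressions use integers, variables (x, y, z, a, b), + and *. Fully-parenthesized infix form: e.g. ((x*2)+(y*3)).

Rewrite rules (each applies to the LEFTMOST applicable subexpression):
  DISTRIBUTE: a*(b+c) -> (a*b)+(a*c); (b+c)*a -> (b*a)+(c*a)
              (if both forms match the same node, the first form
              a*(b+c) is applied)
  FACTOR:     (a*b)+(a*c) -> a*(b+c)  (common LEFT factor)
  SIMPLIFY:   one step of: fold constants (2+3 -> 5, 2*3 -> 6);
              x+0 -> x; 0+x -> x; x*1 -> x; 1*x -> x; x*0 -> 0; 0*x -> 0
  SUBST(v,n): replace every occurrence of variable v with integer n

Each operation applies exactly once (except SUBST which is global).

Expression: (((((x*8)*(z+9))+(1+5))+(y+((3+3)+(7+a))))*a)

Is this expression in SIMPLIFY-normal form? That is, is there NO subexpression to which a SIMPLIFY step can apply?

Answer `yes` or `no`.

Expression: (((((x*8)*(z+9))+(1+5))+(y+((3+3)+(7+a))))*a)
Scanning for simplifiable subexpressions (pre-order)...
  at root: (((((x*8)*(z+9))+(1+5))+(y+((3+3)+(7+a))))*a) (not simplifiable)
  at L: ((((x*8)*(z+9))+(1+5))+(y+((3+3)+(7+a)))) (not simplifiable)
  at LL: (((x*8)*(z+9))+(1+5)) (not simplifiable)
  at LLL: ((x*8)*(z+9)) (not simplifiable)
  at LLLL: (x*8) (not simplifiable)
  at LLLR: (z+9) (not simplifiable)
  at LLR: (1+5) (SIMPLIFIABLE)
  at LR: (y+((3+3)+(7+a))) (not simplifiable)
  at LRR: ((3+3)+(7+a)) (not simplifiable)
  at LRRL: (3+3) (SIMPLIFIABLE)
  at LRRR: (7+a) (not simplifiable)
Found simplifiable subexpr at path LLR: (1+5)
One SIMPLIFY step would give: (((((x*8)*(z+9))+6)+(y+((3+3)+(7+a))))*a)
-> NOT in normal form.

Answer: no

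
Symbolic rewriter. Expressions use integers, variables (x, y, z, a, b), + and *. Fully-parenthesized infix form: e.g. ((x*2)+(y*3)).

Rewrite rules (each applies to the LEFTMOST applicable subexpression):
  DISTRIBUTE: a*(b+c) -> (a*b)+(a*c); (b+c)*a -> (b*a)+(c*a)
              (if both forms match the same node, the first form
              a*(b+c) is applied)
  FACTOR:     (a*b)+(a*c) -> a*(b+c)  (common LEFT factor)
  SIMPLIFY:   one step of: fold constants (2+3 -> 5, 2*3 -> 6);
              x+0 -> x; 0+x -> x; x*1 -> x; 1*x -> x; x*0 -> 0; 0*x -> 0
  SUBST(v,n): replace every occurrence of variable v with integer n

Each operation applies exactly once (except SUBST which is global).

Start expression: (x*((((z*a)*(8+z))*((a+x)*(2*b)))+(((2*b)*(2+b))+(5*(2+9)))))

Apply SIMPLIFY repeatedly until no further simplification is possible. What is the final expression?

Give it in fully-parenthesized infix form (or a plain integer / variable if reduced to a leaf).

Start: (x*((((z*a)*(8+z))*((a+x)*(2*b)))+(((2*b)*(2+b))+(5*(2+9)))))
Step 1: at RRRR: (2+9) -> 11; overall: (x*((((z*a)*(8+z))*((a+x)*(2*b)))+(((2*b)*(2+b))+(5*(2+9))))) -> (x*((((z*a)*(8+z))*((a+x)*(2*b)))+(((2*b)*(2+b))+(5*11))))
Step 2: at RRR: (5*11) -> 55; overall: (x*((((z*a)*(8+z))*((a+x)*(2*b)))+(((2*b)*(2+b))+(5*11)))) -> (x*((((z*a)*(8+z))*((a+x)*(2*b)))+(((2*b)*(2+b))+55)))
Fixed point: (x*((((z*a)*(8+z))*((a+x)*(2*b)))+(((2*b)*(2+b))+55)))

Answer: (x*((((z*a)*(8+z))*((a+x)*(2*b)))+(((2*b)*(2+b))+55)))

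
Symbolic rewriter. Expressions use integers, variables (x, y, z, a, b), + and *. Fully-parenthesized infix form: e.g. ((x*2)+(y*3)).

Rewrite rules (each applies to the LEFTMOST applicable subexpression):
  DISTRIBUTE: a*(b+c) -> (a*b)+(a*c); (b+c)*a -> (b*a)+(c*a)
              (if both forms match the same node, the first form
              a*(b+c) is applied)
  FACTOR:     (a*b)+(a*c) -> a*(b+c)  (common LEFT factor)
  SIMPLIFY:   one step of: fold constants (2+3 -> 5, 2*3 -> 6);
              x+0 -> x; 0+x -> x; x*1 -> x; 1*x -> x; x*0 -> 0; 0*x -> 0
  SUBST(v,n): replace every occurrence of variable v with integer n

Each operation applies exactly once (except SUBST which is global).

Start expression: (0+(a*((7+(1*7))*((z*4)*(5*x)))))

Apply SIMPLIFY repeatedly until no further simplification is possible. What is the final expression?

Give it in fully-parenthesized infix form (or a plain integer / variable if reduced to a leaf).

Start: (0+(a*((7+(1*7))*((z*4)*(5*x)))))
Step 1: at root: (0+(a*((7+(1*7))*((z*4)*(5*x))))) -> (a*((7+(1*7))*((z*4)*(5*x)))); overall: (0+(a*((7+(1*7))*((z*4)*(5*x))))) -> (a*((7+(1*7))*((z*4)*(5*x))))
Step 2: at RLR: (1*7) -> 7; overall: (a*((7+(1*7))*((z*4)*(5*x)))) -> (a*((7+7)*((z*4)*(5*x))))
Step 3: at RL: (7+7) -> 14; overall: (a*((7+7)*((z*4)*(5*x)))) -> (a*(14*((z*4)*(5*x))))
Fixed point: (a*(14*((z*4)*(5*x))))

Answer: (a*(14*((z*4)*(5*x))))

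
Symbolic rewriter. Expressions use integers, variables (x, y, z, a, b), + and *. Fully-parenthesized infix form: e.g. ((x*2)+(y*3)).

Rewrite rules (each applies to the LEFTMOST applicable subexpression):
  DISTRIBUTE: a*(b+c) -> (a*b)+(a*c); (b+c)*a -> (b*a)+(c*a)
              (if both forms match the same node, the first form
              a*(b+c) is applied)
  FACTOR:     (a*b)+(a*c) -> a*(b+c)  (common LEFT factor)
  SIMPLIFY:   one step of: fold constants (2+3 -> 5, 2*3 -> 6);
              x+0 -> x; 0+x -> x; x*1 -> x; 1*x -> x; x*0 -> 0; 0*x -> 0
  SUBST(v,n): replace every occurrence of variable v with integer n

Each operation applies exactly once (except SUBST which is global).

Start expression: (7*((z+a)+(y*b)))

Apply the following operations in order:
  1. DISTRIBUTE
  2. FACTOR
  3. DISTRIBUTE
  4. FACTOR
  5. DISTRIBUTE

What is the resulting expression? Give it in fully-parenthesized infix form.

Answer: ((7*(z+a))+(7*(y*b)))

Derivation:
Start: (7*((z+a)+(y*b)))
Apply DISTRIBUTE at root (target: (7*((z+a)+(y*b)))): (7*((z+a)+(y*b))) -> ((7*(z+a))+(7*(y*b)))
Apply FACTOR at root (target: ((7*(z+a))+(7*(y*b)))): ((7*(z+a))+(7*(y*b))) -> (7*((z+a)+(y*b)))
Apply DISTRIBUTE at root (target: (7*((z+a)+(y*b)))): (7*((z+a)+(y*b))) -> ((7*(z+a))+(7*(y*b)))
Apply FACTOR at root (target: ((7*(z+a))+(7*(y*b)))): ((7*(z+a))+(7*(y*b))) -> (7*((z+a)+(y*b)))
Apply DISTRIBUTE at root (target: (7*((z+a)+(y*b)))): (7*((z+a)+(y*b))) -> ((7*(z+a))+(7*(y*b)))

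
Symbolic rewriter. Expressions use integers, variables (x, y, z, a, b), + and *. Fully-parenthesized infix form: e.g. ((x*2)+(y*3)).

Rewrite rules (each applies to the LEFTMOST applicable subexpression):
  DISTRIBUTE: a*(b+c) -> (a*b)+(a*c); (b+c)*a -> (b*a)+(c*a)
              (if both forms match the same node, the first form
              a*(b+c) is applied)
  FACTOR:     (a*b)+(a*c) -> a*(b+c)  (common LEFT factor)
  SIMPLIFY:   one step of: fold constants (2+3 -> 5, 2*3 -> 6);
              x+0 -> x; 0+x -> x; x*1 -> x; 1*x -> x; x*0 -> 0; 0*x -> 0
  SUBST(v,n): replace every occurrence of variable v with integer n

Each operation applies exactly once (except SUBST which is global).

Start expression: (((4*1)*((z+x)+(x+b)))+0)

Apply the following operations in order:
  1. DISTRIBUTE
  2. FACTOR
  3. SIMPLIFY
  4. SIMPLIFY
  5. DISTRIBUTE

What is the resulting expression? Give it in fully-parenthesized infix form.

Answer: ((4*(z+x))+(4*(x+b)))

Derivation:
Start: (((4*1)*((z+x)+(x+b)))+0)
Apply DISTRIBUTE at L (target: ((4*1)*((z+x)+(x+b)))): (((4*1)*((z+x)+(x+b)))+0) -> ((((4*1)*(z+x))+((4*1)*(x+b)))+0)
Apply FACTOR at L (target: (((4*1)*(z+x))+((4*1)*(x+b)))): ((((4*1)*(z+x))+((4*1)*(x+b)))+0) -> (((4*1)*((z+x)+(x+b)))+0)
Apply SIMPLIFY at root (target: (((4*1)*((z+x)+(x+b)))+0)): (((4*1)*((z+x)+(x+b)))+0) -> ((4*1)*((z+x)+(x+b)))
Apply SIMPLIFY at L (target: (4*1)): ((4*1)*((z+x)+(x+b))) -> (4*((z+x)+(x+b)))
Apply DISTRIBUTE at root (target: (4*((z+x)+(x+b)))): (4*((z+x)+(x+b))) -> ((4*(z+x))+(4*(x+b)))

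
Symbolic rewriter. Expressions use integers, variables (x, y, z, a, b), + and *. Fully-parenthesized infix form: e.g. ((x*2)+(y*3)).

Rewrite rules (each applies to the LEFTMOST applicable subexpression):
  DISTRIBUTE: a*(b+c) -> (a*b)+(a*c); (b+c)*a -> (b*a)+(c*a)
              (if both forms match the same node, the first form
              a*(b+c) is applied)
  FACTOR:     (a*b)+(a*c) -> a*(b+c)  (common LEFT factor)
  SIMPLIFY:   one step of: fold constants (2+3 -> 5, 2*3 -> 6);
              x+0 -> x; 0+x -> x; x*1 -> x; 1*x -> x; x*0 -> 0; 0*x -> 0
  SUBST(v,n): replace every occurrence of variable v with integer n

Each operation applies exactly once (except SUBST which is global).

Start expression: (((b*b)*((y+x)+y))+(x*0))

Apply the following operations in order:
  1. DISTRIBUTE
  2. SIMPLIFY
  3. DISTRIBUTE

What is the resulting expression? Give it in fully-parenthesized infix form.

Answer: (((((b*b)*y)+((b*b)*x))+((b*b)*y))+0)

Derivation:
Start: (((b*b)*((y+x)+y))+(x*0))
Apply DISTRIBUTE at L (target: ((b*b)*((y+x)+y))): (((b*b)*((y+x)+y))+(x*0)) -> ((((b*b)*(y+x))+((b*b)*y))+(x*0))
Apply SIMPLIFY at R (target: (x*0)): ((((b*b)*(y+x))+((b*b)*y))+(x*0)) -> ((((b*b)*(y+x))+((b*b)*y))+0)
Apply DISTRIBUTE at LL (target: ((b*b)*(y+x))): ((((b*b)*(y+x))+((b*b)*y))+0) -> (((((b*b)*y)+((b*b)*x))+((b*b)*y))+0)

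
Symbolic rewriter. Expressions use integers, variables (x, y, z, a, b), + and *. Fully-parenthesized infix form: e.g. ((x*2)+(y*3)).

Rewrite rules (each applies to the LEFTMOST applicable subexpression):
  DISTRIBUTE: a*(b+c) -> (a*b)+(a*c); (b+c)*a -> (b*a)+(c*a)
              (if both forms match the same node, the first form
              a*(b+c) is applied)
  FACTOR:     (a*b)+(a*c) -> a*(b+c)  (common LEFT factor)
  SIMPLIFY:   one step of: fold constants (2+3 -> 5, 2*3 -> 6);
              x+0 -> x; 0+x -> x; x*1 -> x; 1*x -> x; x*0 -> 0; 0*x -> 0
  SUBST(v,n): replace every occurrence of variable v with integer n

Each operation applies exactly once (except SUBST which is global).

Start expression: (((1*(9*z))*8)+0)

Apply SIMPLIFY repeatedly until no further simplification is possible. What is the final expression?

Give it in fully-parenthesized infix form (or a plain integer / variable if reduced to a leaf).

Start: (((1*(9*z))*8)+0)
Step 1: at root: (((1*(9*z))*8)+0) -> ((1*(9*z))*8); overall: (((1*(9*z))*8)+0) -> ((1*(9*z))*8)
Step 2: at L: (1*(9*z)) -> (9*z); overall: ((1*(9*z))*8) -> ((9*z)*8)
Fixed point: ((9*z)*8)

Answer: ((9*z)*8)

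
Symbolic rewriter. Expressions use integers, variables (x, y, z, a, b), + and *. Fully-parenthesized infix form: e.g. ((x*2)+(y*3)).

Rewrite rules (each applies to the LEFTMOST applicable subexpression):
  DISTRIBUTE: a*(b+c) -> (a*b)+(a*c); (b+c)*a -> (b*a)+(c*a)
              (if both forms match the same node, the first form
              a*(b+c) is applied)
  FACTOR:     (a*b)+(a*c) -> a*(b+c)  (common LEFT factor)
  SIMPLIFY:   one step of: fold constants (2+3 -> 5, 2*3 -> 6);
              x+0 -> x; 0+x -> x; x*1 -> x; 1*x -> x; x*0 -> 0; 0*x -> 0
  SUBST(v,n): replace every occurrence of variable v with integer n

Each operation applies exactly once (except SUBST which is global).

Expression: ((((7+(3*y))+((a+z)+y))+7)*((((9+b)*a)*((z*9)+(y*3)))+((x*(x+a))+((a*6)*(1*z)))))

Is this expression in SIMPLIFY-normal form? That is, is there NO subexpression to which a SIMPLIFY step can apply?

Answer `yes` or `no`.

Expression: ((((7+(3*y))+((a+z)+y))+7)*((((9+b)*a)*((z*9)+(y*3)))+((x*(x+a))+((a*6)*(1*z)))))
Scanning for simplifiable subexpressions (pre-order)...
  at root: ((((7+(3*y))+((a+z)+y))+7)*((((9+b)*a)*((z*9)+(y*3)))+((x*(x+a))+((a*6)*(1*z))))) (not simplifiable)
  at L: (((7+(3*y))+((a+z)+y))+7) (not simplifiable)
  at LL: ((7+(3*y))+((a+z)+y)) (not simplifiable)
  at LLL: (7+(3*y)) (not simplifiable)
  at LLLR: (3*y) (not simplifiable)
  at LLR: ((a+z)+y) (not simplifiable)
  at LLRL: (a+z) (not simplifiable)
  at R: ((((9+b)*a)*((z*9)+(y*3)))+((x*(x+a))+((a*6)*(1*z)))) (not simplifiable)
  at RL: (((9+b)*a)*((z*9)+(y*3))) (not simplifiable)
  at RLL: ((9+b)*a) (not simplifiable)
  at RLLL: (9+b) (not simplifiable)
  at RLR: ((z*9)+(y*3)) (not simplifiable)
  at RLRL: (z*9) (not simplifiable)
  at RLRR: (y*3) (not simplifiable)
  at RR: ((x*(x+a))+((a*6)*(1*z))) (not simplifiable)
  at RRL: (x*(x+a)) (not simplifiable)
  at RRLR: (x+a) (not simplifiable)
  at RRR: ((a*6)*(1*z)) (not simplifiable)
  at RRRL: (a*6) (not simplifiable)
  at RRRR: (1*z) (SIMPLIFIABLE)
Found simplifiable subexpr at path RRRR: (1*z)
One SIMPLIFY step would give: ((((7+(3*y))+((a+z)+y))+7)*((((9+b)*a)*((z*9)+(y*3)))+((x*(x+a))+((a*6)*z))))
-> NOT in normal form.

Answer: no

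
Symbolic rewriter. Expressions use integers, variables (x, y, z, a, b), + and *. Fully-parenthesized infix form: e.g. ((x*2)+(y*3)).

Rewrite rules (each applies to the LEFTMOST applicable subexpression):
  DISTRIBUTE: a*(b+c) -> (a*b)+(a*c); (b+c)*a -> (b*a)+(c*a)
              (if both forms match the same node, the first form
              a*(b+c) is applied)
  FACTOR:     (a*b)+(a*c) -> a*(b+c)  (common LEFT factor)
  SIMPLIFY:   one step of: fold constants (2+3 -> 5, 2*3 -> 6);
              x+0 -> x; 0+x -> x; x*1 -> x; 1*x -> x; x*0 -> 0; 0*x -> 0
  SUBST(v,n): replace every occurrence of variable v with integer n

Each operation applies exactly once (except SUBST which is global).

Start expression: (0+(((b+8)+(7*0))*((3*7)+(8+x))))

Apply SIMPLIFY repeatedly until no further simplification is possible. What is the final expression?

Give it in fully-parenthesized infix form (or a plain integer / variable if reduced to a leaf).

Answer: ((b+8)*(21+(8+x)))

Derivation:
Start: (0+(((b+8)+(7*0))*((3*7)+(8+x))))
Step 1: at root: (0+(((b+8)+(7*0))*((3*7)+(8+x)))) -> (((b+8)+(7*0))*((3*7)+(8+x))); overall: (0+(((b+8)+(7*0))*((3*7)+(8+x)))) -> (((b+8)+(7*0))*((3*7)+(8+x)))
Step 2: at LR: (7*0) -> 0; overall: (((b+8)+(7*0))*((3*7)+(8+x))) -> (((b+8)+0)*((3*7)+(8+x)))
Step 3: at L: ((b+8)+0) -> (b+8); overall: (((b+8)+0)*((3*7)+(8+x))) -> ((b+8)*((3*7)+(8+x)))
Step 4: at RL: (3*7) -> 21; overall: ((b+8)*((3*7)+(8+x))) -> ((b+8)*(21+(8+x)))
Fixed point: ((b+8)*(21+(8+x)))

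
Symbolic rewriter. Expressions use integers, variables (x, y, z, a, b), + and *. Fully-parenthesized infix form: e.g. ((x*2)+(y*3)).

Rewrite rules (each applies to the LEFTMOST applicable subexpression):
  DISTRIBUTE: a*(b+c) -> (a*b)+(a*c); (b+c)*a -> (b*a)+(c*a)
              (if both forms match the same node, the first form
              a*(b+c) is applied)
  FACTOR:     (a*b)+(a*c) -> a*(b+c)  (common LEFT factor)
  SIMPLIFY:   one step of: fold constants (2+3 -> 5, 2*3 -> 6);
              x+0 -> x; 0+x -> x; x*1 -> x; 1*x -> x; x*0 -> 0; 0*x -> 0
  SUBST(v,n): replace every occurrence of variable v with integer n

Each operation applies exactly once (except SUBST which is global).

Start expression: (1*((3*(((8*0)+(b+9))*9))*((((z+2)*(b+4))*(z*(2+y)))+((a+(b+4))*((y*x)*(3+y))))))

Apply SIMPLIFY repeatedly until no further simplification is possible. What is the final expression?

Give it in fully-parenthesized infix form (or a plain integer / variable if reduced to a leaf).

Answer: ((3*((b+9)*9))*((((z+2)*(b+4))*(z*(2+y)))+((a+(b+4))*((y*x)*(3+y)))))

Derivation:
Start: (1*((3*(((8*0)+(b+9))*9))*((((z+2)*(b+4))*(z*(2+y)))+((a+(b+4))*((y*x)*(3+y))))))
Step 1: at root: (1*((3*(((8*0)+(b+9))*9))*((((z+2)*(b+4))*(z*(2+y)))+((a+(b+4))*((y*x)*(3+y)))))) -> ((3*(((8*0)+(b+9))*9))*((((z+2)*(b+4))*(z*(2+y)))+((a+(b+4))*((y*x)*(3+y))))); overall: (1*((3*(((8*0)+(b+9))*9))*((((z+2)*(b+4))*(z*(2+y)))+((a+(b+4))*((y*x)*(3+y)))))) -> ((3*(((8*0)+(b+9))*9))*((((z+2)*(b+4))*(z*(2+y)))+((a+(b+4))*((y*x)*(3+y)))))
Step 2: at LRLL: (8*0) -> 0; overall: ((3*(((8*0)+(b+9))*9))*((((z+2)*(b+4))*(z*(2+y)))+((a+(b+4))*((y*x)*(3+y))))) -> ((3*((0+(b+9))*9))*((((z+2)*(b+4))*(z*(2+y)))+((a+(b+4))*((y*x)*(3+y)))))
Step 3: at LRL: (0+(b+9)) -> (b+9); overall: ((3*((0+(b+9))*9))*((((z+2)*(b+4))*(z*(2+y)))+((a+(b+4))*((y*x)*(3+y))))) -> ((3*((b+9)*9))*((((z+2)*(b+4))*(z*(2+y)))+((a+(b+4))*((y*x)*(3+y)))))
Fixed point: ((3*((b+9)*9))*((((z+2)*(b+4))*(z*(2+y)))+((a+(b+4))*((y*x)*(3+y)))))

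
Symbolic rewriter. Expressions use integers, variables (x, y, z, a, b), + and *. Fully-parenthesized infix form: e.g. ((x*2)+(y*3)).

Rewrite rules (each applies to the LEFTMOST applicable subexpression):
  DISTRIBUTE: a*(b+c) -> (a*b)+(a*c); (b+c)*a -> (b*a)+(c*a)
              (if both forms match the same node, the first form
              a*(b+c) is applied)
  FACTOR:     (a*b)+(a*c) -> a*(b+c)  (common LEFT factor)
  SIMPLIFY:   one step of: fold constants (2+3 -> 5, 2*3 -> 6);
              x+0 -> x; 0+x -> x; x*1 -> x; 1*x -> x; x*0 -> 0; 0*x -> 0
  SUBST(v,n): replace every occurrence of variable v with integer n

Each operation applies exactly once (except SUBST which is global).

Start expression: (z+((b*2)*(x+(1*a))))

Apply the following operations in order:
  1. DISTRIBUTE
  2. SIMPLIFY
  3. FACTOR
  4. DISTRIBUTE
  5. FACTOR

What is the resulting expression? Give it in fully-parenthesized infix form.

Start: (z+((b*2)*(x+(1*a))))
Apply DISTRIBUTE at R (target: ((b*2)*(x+(1*a)))): (z+((b*2)*(x+(1*a)))) -> (z+(((b*2)*x)+((b*2)*(1*a))))
Apply SIMPLIFY at RRR (target: (1*a)): (z+(((b*2)*x)+((b*2)*(1*a)))) -> (z+(((b*2)*x)+((b*2)*a)))
Apply FACTOR at R (target: (((b*2)*x)+((b*2)*a))): (z+(((b*2)*x)+((b*2)*a))) -> (z+((b*2)*(x+a)))
Apply DISTRIBUTE at R (target: ((b*2)*(x+a))): (z+((b*2)*(x+a))) -> (z+(((b*2)*x)+((b*2)*a)))
Apply FACTOR at R (target: (((b*2)*x)+((b*2)*a))): (z+(((b*2)*x)+((b*2)*a))) -> (z+((b*2)*(x+a)))

Answer: (z+((b*2)*(x+a)))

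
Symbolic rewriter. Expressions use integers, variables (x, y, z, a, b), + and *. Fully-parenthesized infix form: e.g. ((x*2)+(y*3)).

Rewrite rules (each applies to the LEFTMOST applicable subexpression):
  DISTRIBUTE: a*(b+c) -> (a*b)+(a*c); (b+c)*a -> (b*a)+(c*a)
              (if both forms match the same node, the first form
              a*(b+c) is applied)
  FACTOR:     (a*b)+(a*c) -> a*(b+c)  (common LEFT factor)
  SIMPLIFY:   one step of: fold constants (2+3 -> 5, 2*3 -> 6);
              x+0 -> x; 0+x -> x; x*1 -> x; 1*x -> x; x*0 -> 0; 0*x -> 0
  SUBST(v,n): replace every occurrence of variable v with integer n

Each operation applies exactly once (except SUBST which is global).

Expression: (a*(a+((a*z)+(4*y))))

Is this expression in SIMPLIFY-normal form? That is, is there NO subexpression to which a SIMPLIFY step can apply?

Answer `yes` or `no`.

Answer: yes

Derivation:
Expression: (a*(a+((a*z)+(4*y))))
Scanning for simplifiable subexpressions (pre-order)...
  at root: (a*(a+((a*z)+(4*y)))) (not simplifiable)
  at R: (a+((a*z)+(4*y))) (not simplifiable)
  at RR: ((a*z)+(4*y)) (not simplifiable)
  at RRL: (a*z) (not simplifiable)
  at RRR: (4*y) (not simplifiable)
Result: no simplifiable subexpression found -> normal form.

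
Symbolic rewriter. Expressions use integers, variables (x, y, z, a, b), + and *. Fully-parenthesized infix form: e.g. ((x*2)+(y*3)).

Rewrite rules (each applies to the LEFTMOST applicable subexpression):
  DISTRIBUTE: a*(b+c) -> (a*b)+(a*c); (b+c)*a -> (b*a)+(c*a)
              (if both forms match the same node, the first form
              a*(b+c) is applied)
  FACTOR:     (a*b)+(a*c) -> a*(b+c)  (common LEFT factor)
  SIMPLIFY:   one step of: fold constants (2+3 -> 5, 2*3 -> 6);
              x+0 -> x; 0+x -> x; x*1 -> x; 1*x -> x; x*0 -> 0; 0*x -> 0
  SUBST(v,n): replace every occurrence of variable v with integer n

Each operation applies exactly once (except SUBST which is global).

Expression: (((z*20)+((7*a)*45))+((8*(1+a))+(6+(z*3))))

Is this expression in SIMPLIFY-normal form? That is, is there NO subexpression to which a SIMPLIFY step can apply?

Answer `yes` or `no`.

Answer: yes

Derivation:
Expression: (((z*20)+((7*a)*45))+((8*(1+a))+(6+(z*3))))
Scanning for simplifiable subexpressions (pre-order)...
  at root: (((z*20)+((7*a)*45))+((8*(1+a))+(6+(z*3)))) (not simplifiable)
  at L: ((z*20)+((7*a)*45)) (not simplifiable)
  at LL: (z*20) (not simplifiable)
  at LR: ((7*a)*45) (not simplifiable)
  at LRL: (7*a) (not simplifiable)
  at R: ((8*(1+a))+(6+(z*3))) (not simplifiable)
  at RL: (8*(1+a)) (not simplifiable)
  at RLR: (1+a) (not simplifiable)
  at RR: (6+(z*3)) (not simplifiable)
  at RRR: (z*3) (not simplifiable)
Result: no simplifiable subexpression found -> normal form.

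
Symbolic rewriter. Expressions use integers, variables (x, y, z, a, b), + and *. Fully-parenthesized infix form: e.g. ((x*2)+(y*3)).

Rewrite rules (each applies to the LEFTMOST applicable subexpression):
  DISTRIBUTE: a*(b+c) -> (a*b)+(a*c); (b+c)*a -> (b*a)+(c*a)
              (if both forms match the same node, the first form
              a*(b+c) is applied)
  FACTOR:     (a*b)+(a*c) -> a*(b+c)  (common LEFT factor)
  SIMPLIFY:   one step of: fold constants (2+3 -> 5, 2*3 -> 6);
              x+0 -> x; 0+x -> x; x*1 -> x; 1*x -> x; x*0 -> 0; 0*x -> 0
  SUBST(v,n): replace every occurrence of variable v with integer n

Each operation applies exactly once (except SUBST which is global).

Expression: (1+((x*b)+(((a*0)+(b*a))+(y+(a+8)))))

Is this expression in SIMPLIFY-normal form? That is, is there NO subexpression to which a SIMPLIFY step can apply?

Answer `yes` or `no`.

Expression: (1+((x*b)+(((a*0)+(b*a))+(y+(a+8)))))
Scanning for simplifiable subexpressions (pre-order)...
  at root: (1+((x*b)+(((a*0)+(b*a))+(y+(a+8))))) (not simplifiable)
  at R: ((x*b)+(((a*0)+(b*a))+(y+(a+8)))) (not simplifiable)
  at RL: (x*b) (not simplifiable)
  at RR: (((a*0)+(b*a))+(y+(a+8))) (not simplifiable)
  at RRL: ((a*0)+(b*a)) (not simplifiable)
  at RRLL: (a*0) (SIMPLIFIABLE)
  at RRLR: (b*a) (not simplifiable)
  at RRR: (y+(a+8)) (not simplifiable)
  at RRRR: (a+8) (not simplifiable)
Found simplifiable subexpr at path RRLL: (a*0)
One SIMPLIFY step would give: (1+((x*b)+((0+(b*a))+(y+(a+8)))))
-> NOT in normal form.

Answer: no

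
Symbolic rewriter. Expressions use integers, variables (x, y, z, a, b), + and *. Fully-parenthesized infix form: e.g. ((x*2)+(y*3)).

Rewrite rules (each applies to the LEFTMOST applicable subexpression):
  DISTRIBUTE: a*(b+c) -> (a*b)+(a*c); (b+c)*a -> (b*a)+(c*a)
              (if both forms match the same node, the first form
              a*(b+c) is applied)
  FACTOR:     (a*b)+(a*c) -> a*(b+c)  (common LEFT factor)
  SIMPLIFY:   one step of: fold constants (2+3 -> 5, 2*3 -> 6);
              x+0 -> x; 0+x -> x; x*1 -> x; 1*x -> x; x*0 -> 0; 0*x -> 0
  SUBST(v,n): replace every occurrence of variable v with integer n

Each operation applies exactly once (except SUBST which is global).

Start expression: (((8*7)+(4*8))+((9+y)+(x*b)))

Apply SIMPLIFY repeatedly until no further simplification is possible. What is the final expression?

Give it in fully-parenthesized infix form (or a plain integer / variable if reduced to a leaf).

Answer: (88+((9+y)+(x*b)))

Derivation:
Start: (((8*7)+(4*8))+((9+y)+(x*b)))
Step 1: at LL: (8*7) -> 56; overall: (((8*7)+(4*8))+((9+y)+(x*b))) -> ((56+(4*8))+((9+y)+(x*b)))
Step 2: at LR: (4*8) -> 32; overall: ((56+(4*8))+((9+y)+(x*b))) -> ((56+32)+((9+y)+(x*b)))
Step 3: at L: (56+32) -> 88; overall: ((56+32)+((9+y)+(x*b))) -> (88+((9+y)+(x*b)))
Fixed point: (88+((9+y)+(x*b)))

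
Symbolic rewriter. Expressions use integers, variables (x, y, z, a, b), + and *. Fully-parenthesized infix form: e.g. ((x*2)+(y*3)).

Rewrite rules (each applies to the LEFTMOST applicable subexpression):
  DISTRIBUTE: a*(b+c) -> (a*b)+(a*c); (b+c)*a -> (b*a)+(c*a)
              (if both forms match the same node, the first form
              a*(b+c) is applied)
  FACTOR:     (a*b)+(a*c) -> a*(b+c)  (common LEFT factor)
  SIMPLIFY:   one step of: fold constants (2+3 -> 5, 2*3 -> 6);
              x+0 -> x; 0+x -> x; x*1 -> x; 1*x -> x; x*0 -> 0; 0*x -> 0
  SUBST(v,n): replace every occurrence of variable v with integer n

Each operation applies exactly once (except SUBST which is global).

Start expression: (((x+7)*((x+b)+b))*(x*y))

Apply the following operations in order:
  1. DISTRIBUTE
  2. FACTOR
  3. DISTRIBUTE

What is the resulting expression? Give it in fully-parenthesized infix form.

Answer: ((((x+7)*(x+b))+((x+7)*b))*(x*y))

Derivation:
Start: (((x+7)*((x+b)+b))*(x*y))
Apply DISTRIBUTE at L (target: ((x+7)*((x+b)+b))): (((x+7)*((x+b)+b))*(x*y)) -> ((((x+7)*(x+b))+((x+7)*b))*(x*y))
Apply FACTOR at L (target: (((x+7)*(x+b))+((x+7)*b))): ((((x+7)*(x+b))+((x+7)*b))*(x*y)) -> (((x+7)*((x+b)+b))*(x*y))
Apply DISTRIBUTE at L (target: ((x+7)*((x+b)+b))): (((x+7)*((x+b)+b))*(x*y)) -> ((((x+7)*(x+b))+((x+7)*b))*(x*y))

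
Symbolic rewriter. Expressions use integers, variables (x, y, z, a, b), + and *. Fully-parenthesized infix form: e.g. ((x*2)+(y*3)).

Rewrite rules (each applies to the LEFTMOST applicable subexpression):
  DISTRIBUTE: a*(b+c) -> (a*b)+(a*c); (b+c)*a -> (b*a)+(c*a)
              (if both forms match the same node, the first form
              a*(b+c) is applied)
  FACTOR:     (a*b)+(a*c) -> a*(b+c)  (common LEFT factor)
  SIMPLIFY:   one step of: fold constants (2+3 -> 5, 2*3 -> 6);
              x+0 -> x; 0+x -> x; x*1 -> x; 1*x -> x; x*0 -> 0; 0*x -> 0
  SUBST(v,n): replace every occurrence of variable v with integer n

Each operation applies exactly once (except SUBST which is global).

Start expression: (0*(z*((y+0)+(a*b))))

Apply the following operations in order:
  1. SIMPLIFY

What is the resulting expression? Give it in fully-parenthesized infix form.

Start: (0*(z*((y+0)+(a*b))))
Apply SIMPLIFY at root (target: (0*(z*((y+0)+(a*b))))): (0*(z*((y+0)+(a*b)))) -> 0

Answer: 0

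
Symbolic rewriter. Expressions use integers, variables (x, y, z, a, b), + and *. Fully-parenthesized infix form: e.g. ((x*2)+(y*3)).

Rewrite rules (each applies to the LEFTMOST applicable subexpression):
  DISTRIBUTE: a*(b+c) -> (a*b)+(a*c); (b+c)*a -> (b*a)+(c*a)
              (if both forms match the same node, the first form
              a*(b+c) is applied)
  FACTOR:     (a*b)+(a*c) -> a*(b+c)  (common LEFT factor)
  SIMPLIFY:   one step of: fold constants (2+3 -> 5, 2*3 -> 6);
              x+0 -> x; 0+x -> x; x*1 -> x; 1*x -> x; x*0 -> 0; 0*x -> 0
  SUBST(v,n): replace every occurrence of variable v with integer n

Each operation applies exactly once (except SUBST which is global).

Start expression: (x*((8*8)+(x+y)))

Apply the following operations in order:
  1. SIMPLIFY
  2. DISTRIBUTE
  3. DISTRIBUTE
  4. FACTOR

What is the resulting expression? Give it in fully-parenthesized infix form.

Start: (x*((8*8)+(x+y)))
Apply SIMPLIFY at RL (target: (8*8)): (x*((8*8)+(x+y))) -> (x*(64+(x+y)))
Apply DISTRIBUTE at root (target: (x*(64+(x+y)))): (x*(64+(x+y))) -> ((x*64)+(x*(x+y)))
Apply DISTRIBUTE at R (target: (x*(x+y))): ((x*64)+(x*(x+y))) -> ((x*64)+((x*x)+(x*y)))
Apply FACTOR at R (target: ((x*x)+(x*y))): ((x*64)+((x*x)+(x*y))) -> ((x*64)+(x*(x+y)))

Answer: ((x*64)+(x*(x+y)))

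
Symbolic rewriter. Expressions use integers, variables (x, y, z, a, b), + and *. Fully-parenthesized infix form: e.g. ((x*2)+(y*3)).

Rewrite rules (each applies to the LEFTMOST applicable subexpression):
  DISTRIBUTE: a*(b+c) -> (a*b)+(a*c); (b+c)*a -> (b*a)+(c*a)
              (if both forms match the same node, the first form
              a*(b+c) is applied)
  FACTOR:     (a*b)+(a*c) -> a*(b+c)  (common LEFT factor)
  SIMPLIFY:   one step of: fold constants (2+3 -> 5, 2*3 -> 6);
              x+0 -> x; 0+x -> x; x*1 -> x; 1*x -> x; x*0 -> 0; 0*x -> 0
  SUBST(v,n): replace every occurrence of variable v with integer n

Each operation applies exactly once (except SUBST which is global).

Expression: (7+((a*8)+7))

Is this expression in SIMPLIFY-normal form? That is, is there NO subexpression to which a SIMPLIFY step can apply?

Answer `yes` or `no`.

Expression: (7+((a*8)+7))
Scanning for simplifiable subexpressions (pre-order)...
  at root: (7+((a*8)+7)) (not simplifiable)
  at R: ((a*8)+7) (not simplifiable)
  at RL: (a*8) (not simplifiable)
Result: no simplifiable subexpression found -> normal form.

Answer: yes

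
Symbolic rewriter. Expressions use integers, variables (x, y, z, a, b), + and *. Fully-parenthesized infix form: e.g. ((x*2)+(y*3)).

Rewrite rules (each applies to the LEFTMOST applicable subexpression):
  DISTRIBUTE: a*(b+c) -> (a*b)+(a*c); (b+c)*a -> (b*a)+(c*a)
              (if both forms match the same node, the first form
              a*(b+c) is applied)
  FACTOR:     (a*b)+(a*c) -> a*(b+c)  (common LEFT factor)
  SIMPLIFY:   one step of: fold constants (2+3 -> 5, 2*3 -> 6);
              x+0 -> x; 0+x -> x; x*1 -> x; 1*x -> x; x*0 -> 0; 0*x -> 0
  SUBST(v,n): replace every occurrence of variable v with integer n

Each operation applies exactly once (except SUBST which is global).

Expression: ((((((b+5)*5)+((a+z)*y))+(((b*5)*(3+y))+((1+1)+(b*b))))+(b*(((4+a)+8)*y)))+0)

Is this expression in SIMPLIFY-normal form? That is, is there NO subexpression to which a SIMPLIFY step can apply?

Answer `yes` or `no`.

Expression: ((((((b+5)*5)+((a+z)*y))+(((b*5)*(3+y))+((1+1)+(b*b))))+(b*(((4+a)+8)*y)))+0)
Scanning for simplifiable subexpressions (pre-order)...
  at root: ((((((b+5)*5)+((a+z)*y))+(((b*5)*(3+y))+((1+1)+(b*b))))+(b*(((4+a)+8)*y)))+0) (SIMPLIFIABLE)
  at L: (((((b+5)*5)+((a+z)*y))+(((b*5)*(3+y))+((1+1)+(b*b))))+(b*(((4+a)+8)*y))) (not simplifiable)
  at LL: ((((b+5)*5)+((a+z)*y))+(((b*5)*(3+y))+((1+1)+(b*b)))) (not simplifiable)
  at LLL: (((b+5)*5)+((a+z)*y)) (not simplifiable)
  at LLLL: ((b+5)*5) (not simplifiable)
  at LLLLL: (b+5) (not simplifiable)
  at LLLR: ((a+z)*y) (not simplifiable)
  at LLLRL: (a+z) (not simplifiable)
  at LLR: (((b*5)*(3+y))+((1+1)+(b*b))) (not simplifiable)
  at LLRL: ((b*5)*(3+y)) (not simplifiable)
  at LLRLL: (b*5) (not simplifiable)
  at LLRLR: (3+y) (not simplifiable)
  at LLRR: ((1+1)+(b*b)) (not simplifiable)
  at LLRRL: (1+1) (SIMPLIFIABLE)
  at LLRRR: (b*b) (not simplifiable)
  at LR: (b*(((4+a)+8)*y)) (not simplifiable)
  at LRR: (((4+a)+8)*y) (not simplifiable)
  at LRRL: ((4+a)+8) (not simplifiable)
  at LRRLL: (4+a) (not simplifiable)
Found simplifiable subexpr at path root: ((((((b+5)*5)+((a+z)*y))+(((b*5)*(3+y))+((1+1)+(b*b))))+(b*(((4+a)+8)*y)))+0)
One SIMPLIFY step would give: (((((b+5)*5)+((a+z)*y))+(((b*5)*(3+y))+((1+1)+(b*b))))+(b*(((4+a)+8)*y)))
-> NOT in normal form.

Answer: no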